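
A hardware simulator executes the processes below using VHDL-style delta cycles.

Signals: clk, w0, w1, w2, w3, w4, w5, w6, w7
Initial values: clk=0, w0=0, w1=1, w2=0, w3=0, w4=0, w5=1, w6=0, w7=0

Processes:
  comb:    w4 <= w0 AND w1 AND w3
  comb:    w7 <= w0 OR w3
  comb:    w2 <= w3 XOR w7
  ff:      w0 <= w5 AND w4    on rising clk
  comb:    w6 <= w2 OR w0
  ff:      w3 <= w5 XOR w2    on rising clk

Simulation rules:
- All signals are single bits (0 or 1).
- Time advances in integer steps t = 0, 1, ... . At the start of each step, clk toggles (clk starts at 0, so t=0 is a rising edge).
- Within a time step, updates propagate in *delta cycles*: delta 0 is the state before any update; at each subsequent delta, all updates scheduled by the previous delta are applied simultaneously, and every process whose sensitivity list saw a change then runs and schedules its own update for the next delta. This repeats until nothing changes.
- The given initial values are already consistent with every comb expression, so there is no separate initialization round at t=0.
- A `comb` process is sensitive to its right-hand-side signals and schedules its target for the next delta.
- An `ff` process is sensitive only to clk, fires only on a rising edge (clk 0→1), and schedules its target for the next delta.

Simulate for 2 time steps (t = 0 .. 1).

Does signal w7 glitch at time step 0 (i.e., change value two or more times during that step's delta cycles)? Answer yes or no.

no

[bits: w4,w5,clk,w7,w1,w0,w2,w3,w6]
t=0: Δ0=010010000 Δ1=011010000 Δ2=011010010 Δ3=011110110 Δ4=011110011 Δ5=011110010 | 5Δ
t=1: Δ0=011110010 Δ1=010110010 | 1Δ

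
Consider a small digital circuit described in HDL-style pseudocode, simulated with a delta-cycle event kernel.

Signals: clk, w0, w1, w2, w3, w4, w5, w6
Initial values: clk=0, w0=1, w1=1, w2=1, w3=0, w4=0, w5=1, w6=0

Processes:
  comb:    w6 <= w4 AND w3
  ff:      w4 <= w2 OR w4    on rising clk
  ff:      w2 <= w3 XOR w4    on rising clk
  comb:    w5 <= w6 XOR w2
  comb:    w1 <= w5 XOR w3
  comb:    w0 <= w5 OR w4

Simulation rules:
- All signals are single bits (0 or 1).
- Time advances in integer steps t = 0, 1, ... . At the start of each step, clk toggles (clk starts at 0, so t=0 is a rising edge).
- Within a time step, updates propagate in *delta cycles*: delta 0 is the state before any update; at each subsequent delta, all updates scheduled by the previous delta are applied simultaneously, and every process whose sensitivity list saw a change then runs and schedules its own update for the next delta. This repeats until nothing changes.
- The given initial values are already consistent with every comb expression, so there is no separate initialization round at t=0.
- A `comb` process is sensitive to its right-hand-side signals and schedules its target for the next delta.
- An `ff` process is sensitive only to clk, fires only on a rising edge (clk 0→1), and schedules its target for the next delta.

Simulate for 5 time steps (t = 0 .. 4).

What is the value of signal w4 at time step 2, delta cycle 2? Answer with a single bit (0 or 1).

1

t0.Δ0 w6=0 w3=0 w5=1 w0=1 clk=0 w1=1 w2=1 w4=0
t0.Δ1 w6=0 w3=0 w5=1 w0=1 clk=1 w1=1 w2=1 w4=0
t0.Δ2 w6=0 w3=0 w5=1 w0=1 clk=1 w1=1 w2=0 w4=1
t0.Δ3 w6=0 w3=0 w5=0 w0=1 clk=1 w1=1 w2=0 w4=1
t0.Δ4 w6=0 w3=0 w5=0 w0=1 clk=1 w1=0 w2=0 w4=1
t1.Δ0 w6=0 w3=0 w5=0 w0=1 clk=1 w1=0 w2=0 w4=1
t1.Δ1 w6=0 w3=0 w5=0 w0=1 clk=0 w1=0 w2=0 w4=1
t2.Δ0 w6=0 w3=0 w5=0 w0=1 clk=0 w1=0 w2=0 w4=1
t2.Δ1 w6=0 w3=0 w5=0 w0=1 clk=1 w1=0 w2=0 w4=1
t2.Δ2 w6=0 w3=0 w5=0 w0=1 clk=1 w1=0 w2=1 w4=1
t2.Δ3 w6=0 w3=0 w5=1 w0=1 clk=1 w1=0 w2=1 w4=1
t2.Δ4 w6=0 w3=0 w5=1 w0=1 clk=1 w1=1 w2=1 w4=1
t3.Δ0 w6=0 w3=0 w5=1 w0=1 clk=1 w1=1 w2=1 w4=1
t3.Δ1 w6=0 w3=0 w5=1 w0=1 clk=0 w1=1 w2=1 w4=1
t4.Δ0 w6=0 w3=0 w5=1 w0=1 clk=0 w1=1 w2=1 w4=1
t4.Δ1 w6=0 w3=0 w5=1 w0=1 clk=1 w1=1 w2=1 w4=1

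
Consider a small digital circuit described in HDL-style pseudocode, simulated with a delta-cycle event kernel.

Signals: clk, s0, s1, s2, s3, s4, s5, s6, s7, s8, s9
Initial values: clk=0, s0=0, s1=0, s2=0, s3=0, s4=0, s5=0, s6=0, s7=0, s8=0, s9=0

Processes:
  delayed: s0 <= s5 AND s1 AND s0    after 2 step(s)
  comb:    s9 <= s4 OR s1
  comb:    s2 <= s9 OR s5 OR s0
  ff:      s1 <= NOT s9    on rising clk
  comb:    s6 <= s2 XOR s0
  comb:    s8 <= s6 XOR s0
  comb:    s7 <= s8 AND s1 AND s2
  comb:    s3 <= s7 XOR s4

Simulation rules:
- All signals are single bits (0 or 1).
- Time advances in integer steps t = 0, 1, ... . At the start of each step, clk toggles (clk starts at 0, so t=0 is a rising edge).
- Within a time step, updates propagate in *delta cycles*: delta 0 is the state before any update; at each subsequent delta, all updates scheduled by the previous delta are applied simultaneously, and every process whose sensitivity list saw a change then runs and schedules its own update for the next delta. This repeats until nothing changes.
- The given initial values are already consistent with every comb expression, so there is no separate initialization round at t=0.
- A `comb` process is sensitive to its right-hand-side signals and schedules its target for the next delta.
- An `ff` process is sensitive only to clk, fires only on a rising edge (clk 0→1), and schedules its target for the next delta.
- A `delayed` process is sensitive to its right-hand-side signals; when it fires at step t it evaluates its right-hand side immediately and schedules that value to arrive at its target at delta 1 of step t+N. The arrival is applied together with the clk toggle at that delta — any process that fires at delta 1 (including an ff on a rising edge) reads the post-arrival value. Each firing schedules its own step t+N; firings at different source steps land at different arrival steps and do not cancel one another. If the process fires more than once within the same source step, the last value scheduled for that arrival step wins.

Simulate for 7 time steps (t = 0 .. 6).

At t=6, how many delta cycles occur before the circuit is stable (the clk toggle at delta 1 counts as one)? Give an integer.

6

t0.Δ0 s6=0 s5=0 s9=0 s8=0 s1=0 s2=0 s0=0 s4=0 s7=0 clk=0 s3=0
t0.Δ1 s6=0 s5=0 s9=0 s8=0 s1=0 s2=0 s0=0 s4=0 s7=0 clk=1 s3=0
t0.Δ2 s6=0 s5=0 s9=0 s8=0 s1=1 s2=0 s0=0 s4=0 s7=0 clk=1 s3=0
t0.Δ3 s6=0 s5=0 s9=1 s8=0 s1=1 s2=0 s0=0 s4=0 s7=0 clk=1 s3=0
t0.Δ4 s6=0 s5=0 s9=1 s8=0 s1=1 s2=1 s0=0 s4=0 s7=0 clk=1 s3=0
t0.Δ5 s6=1 s5=0 s9=1 s8=0 s1=1 s2=1 s0=0 s4=0 s7=0 clk=1 s3=0
t0.Δ6 s6=1 s5=0 s9=1 s8=1 s1=1 s2=1 s0=0 s4=0 s7=0 clk=1 s3=0
t0.Δ7 s6=1 s5=0 s9=1 s8=1 s1=1 s2=1 s0=0 s4=0 s7=1 clk=1 s3=0
t0.Δ8 s6=1 s5=0 s9=1 s8=1 s1=1 s2=1 s0=0 s4=0 s7=1 clk=1 s3=1
t1.Δ0 s6=1 s5=0 s9=1 s8=1 s1=1 s2=1 s0=0 s4=0 s7=1 clk=1 s3=1
t1.Δ1 s6=1 s5=0 s9=1 s8=1 s1=1 s2=1 s0=0 s4=0 s7=1 clk=0 s3=1
t2.Δ0 s6=1 s5=0 s9=1 s8=1 s1=1 s2=1 s0=0 s4=0 s7=1 clk=0 s3=1
t2.Δ1 s6=1 s5=0 s9=1 s8=1 s1=1 s2=1 s0=0 s4=0 s7=1 clk=1 s3=1
t2.Δ2 s6=1 s5=0 s9=1 s8=1 s1=0 s2=1 s0=0 s4=0 s7=1 clk=1 s3=1
t2.Δ3 s6=1 s5=0 s9=0 s8=1 s1=0 s2=1 s0=0 s4=0 s7=0 clk=1 s3=1
t2.Δ4 s6=1 s5=0 s9=0 s8=1 s1=0 s2=0 s0=0 s4=0 s7=0 clk=1 s3=0
t2.Δ5 s6=0 s5=0 s9=0 s8=1 s1=0 s2=0 s0=0 s4=0 s7=0 clk=1 s3=0
t2.Δ6 s6=0 s5=0 s9=0 s8=0 s1=0 s2=0 s0=0 s4=0 s7=0 clk=1 s3=0
t3.Δ0 s6=0 s5=0 s9=0 s8=0 s1=0 s2=0 s0=0 s4=0 s7=0 clk=1 s3=0
t3.Δ1 s6=0 s5=0 s9=0 s8=0 s1=0 s2=0 s0=0 s4=0 s7=0 clk=0 s3=0
t4.Δ0 s6=0 s5=0 s9=0 s8=0 s1=0 s2=0 s0=0 s4=0 s7=0 clk=0 s3=0
t4.Δ1 s6=0 s5=0 s9=0 s8=0 s1=0 s2=0 s0=0 s4=0 s7=0 clk=1 s3=0
t4.Δ2 s6=0 s5=0 s9=0 s8=0 s1=1 s2=0 s0=0 s4=0 s7=0 clk=1 s3=0
t4.Δ3 s6=0 s5=0 s9=1 s8=0 s1=1 s2=0 s0=0 s4=0 s7=0 clk=1 s3=0
t4.Δ4 s6=0 s5=0 s9=1 s8=0 s1=1 s2=1 s0=0 s4=0 s7=0 clk=1 s3=0
t4.Δ5 s6=1 s5=0 s9=1 s8=0 s1=1 s2=1 s0=0 s4=0 s7=0 clk=1 s3=0
t4.Δ6 s6=1 s5=0 s9=1 s8=1 s1=1 s2=1 s0=0 s4=0 s7=0 clk=1 s3=0
t4.Δ7 s6=1 s5=0 s9=1 s8=1 s1=1 s2=1 s0=0 s4=0 s7=1 clk=1 s3=0
t4.Δ8 s6=1 s5=0 s9=1 s8=1 s1=1 s2=1 s0=0 s4=0 s7=1 clk=1 s3=1
t5.Δ0 s6=1 s5=0 s9=1 s8=1 s1=1 s2=1 s0=0 s4=0 s7=1 clk=1 s3=1
t5.Δ1 s6=1 s5=0 s9=1 s8=1 s1=1 s2=1 s0=0 s4=0 s7=1 clk=0 s3=1
t6.Δ0 s6=1 s5=0 s9=1 s8=1 s1=1 s2=1 s0=0 s4=0 s7=1 clk=0 s3=1
t6.Δ1 s6=1 s5=0 s9=1 s8=1 s1=1 s2=1 s0=0 s4=0 s7=1 clk=1 s3=1
t6.Δ2 s6=1 s5=0 s9=1 s8=1 s1=0 s2=1 s0=0 s4=0 s7=1 clk=1 s3=1
t6.Δ3 s6=1 s5=0 s9=0 s8=1 s1=0 s2=1 s0=0 s4=0 s7=0 clk=1 s3=1
t6.Δ4 s6=1 s5=0 s9=0 s8=1 s1=0 s2=0 s0=0 s4=0 s7=0 clk=1 s3=0
t6.Δ5 s6=0 s5=0 s9=0 s8=1 s1=0 s2=0 s0=0 s4=0 s7=0 clk=1 s3=0
t6.Δ6 s6=0 s5=0 s9=0 s8=0 s1=0 s2=0 s0=0 s4=0 s7=0 clk=1 s3=0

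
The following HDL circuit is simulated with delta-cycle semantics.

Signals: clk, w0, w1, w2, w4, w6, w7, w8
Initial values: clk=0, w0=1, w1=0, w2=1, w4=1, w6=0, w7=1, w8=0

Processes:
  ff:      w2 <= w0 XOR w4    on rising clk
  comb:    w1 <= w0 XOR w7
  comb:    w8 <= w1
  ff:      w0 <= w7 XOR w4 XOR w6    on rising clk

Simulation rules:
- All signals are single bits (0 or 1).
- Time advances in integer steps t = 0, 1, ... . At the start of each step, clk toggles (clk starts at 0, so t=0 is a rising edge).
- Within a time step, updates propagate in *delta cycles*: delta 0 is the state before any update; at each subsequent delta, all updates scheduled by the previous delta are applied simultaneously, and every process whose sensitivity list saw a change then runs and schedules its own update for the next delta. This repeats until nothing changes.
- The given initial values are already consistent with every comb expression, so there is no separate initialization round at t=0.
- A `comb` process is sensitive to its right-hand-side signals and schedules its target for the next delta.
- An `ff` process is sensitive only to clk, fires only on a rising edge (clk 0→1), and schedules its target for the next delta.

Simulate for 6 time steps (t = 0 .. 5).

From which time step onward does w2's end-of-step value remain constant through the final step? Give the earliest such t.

2

t=0 Δ0: w0=1 w1=0 w8=0 w2=1 clk=0 w4=1 w7=1 w6=0
  Δ1: clk:0→1
  Δ2: w0:1→0, w2:1→0
  Δ3: w1:0→1
  Δ4: w8:0→1
  (4Δ to stable)
t=1 Δ0: w0=0 w1=1 w8=1 w2=0 clk=1 w4=1 w7=1 w6=0
  Δ1: clk:1→0
  (1Δ to stable)
t=2 Δ0: w0=0 w1=1 w8=1 w2=0 clk=0 w4=1 w7=1 w6=0
  Δ1: clk:0→1
  Δ2: w2:0→1
  (2Δ to stable)
t=3 Δ0: w0=0 w1=1 w8=1 w2=1 clk=1 w4=1 w7=1 w6=0
  Δ1: clk:1→0
  (1Δ to stable)
t=4 Δ0: w0=0 w1=1 w8=1 w2=1 clk=0 w4=1 w7=1 w6=0
  Δ1: clk:0→1
  (1Δ to stable)
t=5 Δ0: w0=0 w1=1 w8=1 w2=1 clk=1 w4=1 w7=1 w6=0
  Δ1: clk:1→0
  (1Δ to stable)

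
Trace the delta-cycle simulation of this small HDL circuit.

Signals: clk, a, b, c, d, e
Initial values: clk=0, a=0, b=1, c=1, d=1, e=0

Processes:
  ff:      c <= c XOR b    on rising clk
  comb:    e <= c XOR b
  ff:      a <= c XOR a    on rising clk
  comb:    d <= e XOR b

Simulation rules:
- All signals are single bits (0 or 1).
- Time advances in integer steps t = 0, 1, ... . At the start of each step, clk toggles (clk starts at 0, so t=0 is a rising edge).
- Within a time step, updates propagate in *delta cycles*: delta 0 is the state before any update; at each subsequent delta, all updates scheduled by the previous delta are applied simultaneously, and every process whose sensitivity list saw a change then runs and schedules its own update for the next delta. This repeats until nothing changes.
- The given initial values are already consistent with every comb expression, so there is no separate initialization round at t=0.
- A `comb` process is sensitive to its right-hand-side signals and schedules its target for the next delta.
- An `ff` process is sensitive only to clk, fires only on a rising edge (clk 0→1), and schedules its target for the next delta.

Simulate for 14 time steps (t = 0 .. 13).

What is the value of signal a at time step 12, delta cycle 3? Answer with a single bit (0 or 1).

t=0 Δ0: a=0 e=0 c=1 d=1 clk=0 b=1
  Δ1: clk:0→1
  Δ2: a:0→1, c:1→0
  Δ3: e:0→1
  Δ4: d:1→0
  (4Δ to stable)
t=1 Δ0: a=1 e=1 c=0 d=0 clk=1 b=1
  Δ1: clk:1→0
  (1Δ to stable)
t=2 Δ0: a=1 e=1 c=0 d=0 clk=0 b=1
  Δ1: clk:0→1
  Δ2: c:0→1
  Δ3: e:1→0
  Δ4: d:0→1
  (4Δ to stable)
t=3 Δ0: a=1 e=0 c=1 d=1 clk=1 b=1
  Δ1: clk:1→0
  (1Δ to stable)
t=4 Δ0: a=1 e=0 c=1 d=1 clk=0 b=1
  Δ1: clk:0→1
  Δ2: a:1→0, c:1→0
  Δ3: e:0→1
  Δ4: d:1→0
  (4Δ to stable)
t=5 Δ0: a=0 e=1 c=0 d=0 clk=1 b=1
  Δ1: clk:1→0
  (1Δ to stable)
t=6 Δ0: a=0 e=1 c=0 d=0 clk=0 b=1
  Δ1: clk:0→1
  Δ2: c:0→1
  Δ3: e:1→0
  Δ4: d:0→1
  (4Δ to stable)
t=7 Δ0: a=0 e=0 c=1 d=1 clk=1 b=1
  Δ1: clk:1→0
  (1Δ to stable)
t=8 Δ0: a=0 e=0 c=1 d=1 clk=0 b=1
  Δ1: clk:0→1
  Δ2: a:0→1, c:1→0
  Δ3: e:0→1
  Δ4: d:1→0
  (4Δ to stable)
t=9 Δ0: a=1 e=1 c=0 d=0 clk=1 b=1
  Δ1: clk:1→0
  (1Δ to stable)
t=10 Δ0: a=1 e=1 c=0 d=0 clk=0 b=1
  Δ1: clk:0→1
  Δ2: c:0→1
  Δ3: e:1→0
  Δ4: d:0→1
  (4Δ to stable)
t=11 Δ0: a=1 e=0 c=1 d=1 clk=1 b=1
  Δ1: clk:1→0
  (1Δ to stable)
t=12 Δ0: a=1 e=0 c=1 d=1 clk=0 b=1
  Δ1: clk:0→1
  Δ2: a:1→0, c:1→0
  Δ3: e:0→1
  Δ4: d:1→0
  (4Δ to stable)
t=13 Δ0: a=0 e=1 c=0 d=0 clk=1 b=1
  Δ1: clk:1→0
  (1Δ to stable)

0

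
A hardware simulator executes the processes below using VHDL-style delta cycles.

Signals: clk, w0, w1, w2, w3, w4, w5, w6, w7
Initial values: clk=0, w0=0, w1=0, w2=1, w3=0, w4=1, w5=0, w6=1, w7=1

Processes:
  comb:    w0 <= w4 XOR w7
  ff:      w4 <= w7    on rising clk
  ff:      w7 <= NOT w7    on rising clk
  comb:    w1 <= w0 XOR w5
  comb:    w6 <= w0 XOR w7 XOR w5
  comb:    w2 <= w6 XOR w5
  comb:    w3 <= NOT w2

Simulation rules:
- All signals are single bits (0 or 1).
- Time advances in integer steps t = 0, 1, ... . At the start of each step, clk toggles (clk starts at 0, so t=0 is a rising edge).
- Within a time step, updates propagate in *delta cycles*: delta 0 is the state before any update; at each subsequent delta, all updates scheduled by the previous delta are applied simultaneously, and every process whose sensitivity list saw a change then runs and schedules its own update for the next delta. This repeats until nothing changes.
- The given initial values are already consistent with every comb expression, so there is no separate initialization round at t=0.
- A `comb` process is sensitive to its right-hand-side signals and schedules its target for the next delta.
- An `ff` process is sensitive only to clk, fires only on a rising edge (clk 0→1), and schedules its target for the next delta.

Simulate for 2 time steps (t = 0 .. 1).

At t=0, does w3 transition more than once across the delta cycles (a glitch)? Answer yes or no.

yes

t0.Δ0 w2=1 w7=1 clk=0 w5=0 w4=1 w6=1 w3=0 w1=0 w0=0
t0.Δ1 w2=1 w7=1 clk=1 w5=0 w4=1 w6=1 w3=0 w1=0 w0=0
t0.Δ2 w2=1 w7=0 clk=1 w5=0 w4=1 w6=1 w3=0 w1=0 w0=0
t0.Δ3 w2=1 w7=0 clk=1 w5=0 w4=1 w6=0 w3=0 w1=0 w0=1
t0.Δ4 w2=0 w7=0 clk=1 w5=0 w4=1 w6=1 w3=0 w1=1 w0=1
t0.Δ5 w2=1 w7=0 clk=1 w5=0 w4=1 w6=1 w3=1 w1=1 w0=1
t0.Δ6 w2=1 w7=0 clk=1 w5=0 w4=1 w6=1 w3=0 w1=1 w0=1
t1.Δ0 w2=1 w7=0 clk=1 w5=0 w4=1 w6=1 w3=0 w1=1 w0=1
t1.Δ1 w2=1 w7=0 clk=0 w5=0 w4=1 w6=1 w3=0 w1=1 w0=1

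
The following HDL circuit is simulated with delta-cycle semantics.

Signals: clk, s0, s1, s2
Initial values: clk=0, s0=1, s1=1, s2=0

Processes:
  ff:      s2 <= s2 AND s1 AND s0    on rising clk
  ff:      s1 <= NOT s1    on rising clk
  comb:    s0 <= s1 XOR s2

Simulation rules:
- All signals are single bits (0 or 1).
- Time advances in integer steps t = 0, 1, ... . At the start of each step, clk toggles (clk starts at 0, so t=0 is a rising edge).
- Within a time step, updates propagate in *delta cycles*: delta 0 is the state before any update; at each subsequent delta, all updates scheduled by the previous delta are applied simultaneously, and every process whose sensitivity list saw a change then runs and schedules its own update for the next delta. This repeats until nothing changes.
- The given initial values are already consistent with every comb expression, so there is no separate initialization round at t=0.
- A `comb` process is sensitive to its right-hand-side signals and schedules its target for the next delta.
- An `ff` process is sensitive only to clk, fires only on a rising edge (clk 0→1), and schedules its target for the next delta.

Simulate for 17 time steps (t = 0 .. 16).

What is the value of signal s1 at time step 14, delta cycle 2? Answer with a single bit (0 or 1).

t=0 Δ0: s1=1 clk=0 s2=0 s0=1
  Δ1: clk:0→1
  Δ2: s1:1→0
  Δ3: s0:1→0
  (3Δ to stable)
t=1 Δ0: s1=0 clk=1 s2=0 s0=0
  Δ1: clk:1→0
  (1Δ to stable)
t=2 Δ0: s1=0 clk=0 s2=0 s0=0
  Δ1: clk:0→1
  Δ2: s1:0→1
  Δ3: s0:0→1
  (3Δ to stable)
t=3 Δ0: s1=1 clk=1 s2=0 s0=1
  Δ1: clk:1→0
  (1Δ to stable)
t=4 Δ0: s1=1 clk=0 s2=0 s0=1
  Δ1: clk:0→1
  Δ2: s1:1→0
  Δ3: s0:1→0
  (3Δ to stable)
t=5 Δ0: s1=0 clk=1 s2=0 s0=0
  Δ1: clk:1→0
  (1Δ to stable)
t=6 Δ0: s1=0 clk=0 s2=0 s0=0
  Δ1: clk:0→1
  Δ2: s1:0→1
  Δ3: s0:0→1
  (3Δ to stable)
t=7 Δ0: s1=1 clk=1 s2=0 s0=1
  Δ1: clk:1→0
  (1Δ to stable)
t=8 Δ0: s1=1 clk=0 s2=0 s0=1
  Δ1: clk:0→1
  Δ2: s1:1→0
  Δ3: s0:1→0
  (3Δ to stable)
t=9 Δ0: s1=0 clk=1 s2=0 s0=0
  Δ1: clk:1→0
  (1Δ to stable)
t=10 Δ0: s1=0 clk=0 s2=0 s0=0
  Δ1: clk:0→1
  Δ2: s1:0→1
  Δ3: s0:0→1
  (3Δ to stable)
t=11 Δ0: s1=1 clk=1 s2=0 s0=1
  Δ1: clk:1→0
  (1Δ to stable)
t=12 Δ0: s1=1 clk=0 s2=0 s0=1
  Δ1: clk:0→1
  Δ2: s1:1→0
  Δ3: s0:1→0
  (3Δ to stable)
t=13 Δ0: s1=0 clk=1 s2=0 s0=0
  Δ1: clk:1→0
  (1Δ to stable)
t=14 Δ0: s1=0 clk=0 s2=0 s0=0
  Δ1: clk:0→1
  Δ2: s1:0→1
  Δ3: s0:0→1
  (3Δ to stable)
t=15 Δ0: s1=1 clk=1 s2=0 s0=1
  Δ1: clk:1→0
  (1Δ to stable)
t=16 Δ0: s1=1 clk=0 s2=0 s0=1
  Δ1: clk:0→1
  Δ2: s1:1→0
  Δ3: s0:1→0
  (3Δ to stable)

1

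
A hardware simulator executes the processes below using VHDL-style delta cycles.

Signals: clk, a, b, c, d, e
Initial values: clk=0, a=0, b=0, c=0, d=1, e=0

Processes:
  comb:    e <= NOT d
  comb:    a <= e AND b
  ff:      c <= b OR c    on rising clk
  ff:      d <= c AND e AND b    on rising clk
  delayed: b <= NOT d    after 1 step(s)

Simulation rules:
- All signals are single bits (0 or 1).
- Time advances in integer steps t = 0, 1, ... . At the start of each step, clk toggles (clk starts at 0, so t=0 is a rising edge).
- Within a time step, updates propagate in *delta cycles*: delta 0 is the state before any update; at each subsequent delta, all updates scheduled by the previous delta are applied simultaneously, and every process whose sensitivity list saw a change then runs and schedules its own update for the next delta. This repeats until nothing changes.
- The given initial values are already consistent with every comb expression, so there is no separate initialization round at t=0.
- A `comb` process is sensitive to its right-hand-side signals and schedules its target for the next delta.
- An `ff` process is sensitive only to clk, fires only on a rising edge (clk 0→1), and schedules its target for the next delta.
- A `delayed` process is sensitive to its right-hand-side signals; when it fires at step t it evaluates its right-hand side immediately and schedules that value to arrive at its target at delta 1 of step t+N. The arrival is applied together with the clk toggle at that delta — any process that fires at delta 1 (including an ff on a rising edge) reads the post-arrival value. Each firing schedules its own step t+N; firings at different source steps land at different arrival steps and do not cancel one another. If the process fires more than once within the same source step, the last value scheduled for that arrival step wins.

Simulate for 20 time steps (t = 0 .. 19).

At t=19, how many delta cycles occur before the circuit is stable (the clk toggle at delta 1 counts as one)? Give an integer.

2

t=0 Δ0: b=0 e=0 a=0 d=1 clk=0 c=0
  Δ1: clk:0→1
  Δ2: d:1→0
  Δ3: e:0→1
  (3Δ to stable)
t=1 Δ0: b=0 e=1 a=0 d=0 clk=1 c=0
  Δ1: b:0→1, clk:1→0
  Δ2: a:0→1
  (2Δ to stable)
t=2 Δ0: b=1 e=1 a=1 d=0 clk=0 c=0
  Δ1: clk:0→1
  Δ2: c:0→1
  (2Δ to stable)
t=3 Δ0: b=1 e=1 a=1 d=0 clk=1 c=1
  Δ1: clk:1→0
  (1Δ to stable)
t=4 Δ0: b=1 e=1 a=1 d=0 clk=0 c=1
  Δ1: clk:0→1
  Δ2: d:0→1
  Δ3: e:1→0
  Δ4: a:1→0
  (4Δ to stable)
t=5 Δ0: b=1 e=0 a=0 d=1 clk=1 c=1
  Δ1: b:1→0, clk:1→0
  (1Δ to stable)
t=6 Δ0: b=0 e=0 a=0 d=1 clk=0 c=1
  Δ1: clk:0→1
  Δ2: d:1→0
  Δ3: e:0→1
  (3Δ to stable)
t=7 Δ0: b=0 e=1 a=0 d=0 clk=1 c=1
  Δ1: b:0→1, clk:1→0
  Δ2: a:0→1
  (2Δ to stable)
t=8 Δ0: b=1 e=1 a=1 d=0 clk=0 c=1
  Δ1: clk:0→1
  Δ2: d:0→1
  Δ3: e:1→0
  Δ4: a:1→0
  (4Δ to stable)
t=9 Δ0: b=1 e=0 a=0 d=1 clk=1 c=1
  Δ1: b:1→0, clk:1→0
  (1Δ to stable)
t=10 Δ0: b=0 e=0 a=0 d=1 clk=0 c=1
  Δ1: clk:0→1
  Δ2: d:1→0
  Δ3: e:0→1
  (3Δ to stable)
t=11 Δ0: b=0 e=1 a=0 d=0 clk=1 c=1
  Δ1: b:0→1, clk:1→0
  Δ2: a:0→1
  (2Δ to stable)
t=12 Δ0: b=1 e=1 a=1 d=0 clk=0 c=1
  Δ1: clk:0→1
  Δ2: d:0→1
  Δ3: e:1→0
  Δ4: a:1→0
  (4Δ to stable)
t=13 Δ0: b=1 e=0 a=0 d=1 clk=1 c=1
  Δ1: b:1→0, clk:1→0
  (1Δ to stable)
t=14 Δ0: b=0 e=0 a=0 d=1 clk=0 c=1
  Δ1: clk:0→1
  Δ2: d:1→0
  Δ3: e:0→1
  (3Δ to stable)
t=15 Δ0: b=0 e=1 a=0 d=0 clk=1 c=1
  Δ1: b:0→1, clk:1→0
  Δ2: a:0→1
  (2Δ to stable)
t=16 Δ0: b=1 e=1 a=1 d=0 clk=0 c=1
  Δ1: clk:0→1
  Δ2: d:0→1
  Δ3: e:1→0
  Δ4: a:1→0
  (4Δ to stable)
t=17 Δ0: b=1 e=0 a=0 d=1 clk=1 c=1
  Δ1: b:1→0, clk:1→0
  (1Δ to stable)
t=18 Δ0: b=0 e=0 a=0 d=1 clk=0 c=1
  Δ1: clk:0→1
  Δ2: d:1→0
  Δ3: e:0→1
  (3Δ to stable)
t=19 Δ0: b=0 e=1 a=0 d=0 clk=1 c=1
  Δ1: b:0→1, clk:1→0
  Δ2: a:0→1
  (2Δ to stable)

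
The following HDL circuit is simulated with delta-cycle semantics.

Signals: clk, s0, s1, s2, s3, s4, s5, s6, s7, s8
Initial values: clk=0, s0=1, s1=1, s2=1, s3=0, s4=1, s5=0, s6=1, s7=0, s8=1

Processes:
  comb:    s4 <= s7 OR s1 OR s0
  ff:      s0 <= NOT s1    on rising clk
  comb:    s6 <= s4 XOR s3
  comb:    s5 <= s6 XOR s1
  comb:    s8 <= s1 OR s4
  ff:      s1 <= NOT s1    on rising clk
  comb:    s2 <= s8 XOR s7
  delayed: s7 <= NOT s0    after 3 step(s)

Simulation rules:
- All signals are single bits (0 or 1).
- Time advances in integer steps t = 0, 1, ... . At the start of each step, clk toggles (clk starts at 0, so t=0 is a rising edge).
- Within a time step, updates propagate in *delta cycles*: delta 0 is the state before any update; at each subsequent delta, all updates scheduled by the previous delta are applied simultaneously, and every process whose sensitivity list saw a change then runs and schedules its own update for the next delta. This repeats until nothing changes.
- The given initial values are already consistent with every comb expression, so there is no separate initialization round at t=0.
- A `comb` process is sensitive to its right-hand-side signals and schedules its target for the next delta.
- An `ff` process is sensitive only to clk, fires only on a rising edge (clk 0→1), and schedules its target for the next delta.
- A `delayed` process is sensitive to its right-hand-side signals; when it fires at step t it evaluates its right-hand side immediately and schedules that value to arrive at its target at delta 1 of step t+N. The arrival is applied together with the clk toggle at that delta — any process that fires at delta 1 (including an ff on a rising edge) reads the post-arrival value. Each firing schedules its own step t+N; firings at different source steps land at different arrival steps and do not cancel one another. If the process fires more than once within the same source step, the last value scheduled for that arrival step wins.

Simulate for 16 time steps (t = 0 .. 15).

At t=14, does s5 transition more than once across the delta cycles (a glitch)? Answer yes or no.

t=0 Δ0: s2=1 s0=1 clk=0 s3=0 s7=0 s5=0 s1=1 s6=1 s4=1 s8=1
  Δ1: clk:0→1
  Δ2: s0:1→0, s1:1→0
  Δ3: s5:0→1, s4:1→0
  Δ4: s6:1→0, s8:1→0
  Δ5: s2:1→0, s5:1→0
  (5Δ to stable)
t=1 Δ0: s2=0 s0=0 clk=1 s3=0 s7=0 s5=0 s1=0 s6=0 s4=0 s8=0
  Δ1: clk:1→0
  (1Δ to stable)
t=2 Δ0: s2=0 s0=0 clk=0 s3=0 s7=0 s5=0 s1=0 s6=0 s4=0 s8=0
  Δ1: clk:0→1
  Δ2: s0:0→1, s1:0→1
  Δ3: s5:0→1, s4:0→1, s8:0→1
  Δ4: s2:0→1, s6:0→1
  Δ5: s5:1→0
  (5Δ to stable)
t=3 Δ0: s2=1 s0=1 clk=1 s3=0 s7=0 s5=0 s1=1 s6=1 s4=1 s8=1
  Δ1: clk:1→0, s7:0→1
  Δ2: s2:1→0
  (2Δ to stable)
t=4 Δ0: s2=0 s0=1 clk=0 s3=0 s7=1 s5=0 s1=1 s6=1 s4=1 s8=1
  Δ1: clk:0→1
  Δ2: s0:1→0, s1:1→0
  Δ3: s5:0→1
  (3Δ to stable)
t=5 Δ0: s2=0 s0=0 clk=1 s3=0 s7=1 s5=1 s1=0 s6=1 s4=1 s8=1
  Δ1: clk:1→0, s7:1→0
  Δ2: s2:0→1, s4:1→0
  Δ3: s6:1→0, s8:1→0
  Δ4: s2:1→0, s5:1→0
  (4Δ to stable)
t=6 Δ0: s2=0 s0=0 clk=0 s3=0 s7=0 s5=0 s1=0 s6=0 s4=0 s8=0
  Δ1: clk:0→1
  Δ2: s0:0→1, s1:0→1
  Δ3: s5:0→1, s4:0→1, s8:0→1
  Δ4: s2:0→1, s6:0→1
  Δ5: s5:1→0
  (5Δ to stable)
t=7 Δ0: s2=1 s0=1 clk=1 s3=0 s7=0 s5=0 s1=1 s6=1 s4=1 s8=1
  Δ1: clk:1→0, s7:0→1
  Δ2: s2:1→0
  (2Δ to stable)
t=8 Δ0: s2=0 s0=1 clk=0 s3=0 s7=1 s5=0 s1=1 s6=1 s4=1 s8=1
  Δ1: clk:0→1
  Δ2: s0:1→0, s1:1→0
  Δ3: s5:0→1
  (3Δ to stable)
t=9 Δ0: s2=0 s0=0 clk=1 s3=0 s7=1 s5=1 s1=0 s6=1 s4=1 s8=1
  Δ1: clk:1→0, s7:1→0
  Δ2: s2:0→1, s4:1→0
  Δ3: s6:1→0, s8:1→0
  Δ4: s2:1→0, s5:1→0
  (4Δ to stable)
t=10 Δ0: s2=0 s0=0 clk=0 s3=0 s7=0 s5=0 s1=0 s6=0 s4=0 s8=0
  Δ1: clk:0→1
  Δ2: s0:0→1, s1:0→1
  Δ3: s5:0→1, s4:0→1, s8:0→1
  Δ4: s2:0→1, s6:0→1
  Δ5: s5:1→0
  (5Δ to stable)
t=11 Δ0: s2=1 s0=1 clk=1 s3=0 s7=0 s5=0 s1=1 s6=1 s4=1 s8=1
  Δ1: clk:1→0, s7:0→1
  Δ2: s2:1→0
  (2Δ to stable)
t=12 Δ0: s2=0 s0=1 clk=0 s3=0 s7=1 s5=0 s1=1 s6=1 s4=1 s8=1
  Δ1: clk:0→1
  Δ2: s0:1→0, s1:1→0
  Δ3: s5:0→1
  (3Δ to stable)
t=13 Δ0: s2=0 s0=0 clk=1 s3=0 s7=1 s5=1 s1=0 s6=1 s4=1 s8=1
  Δ1: clk:1→0, s7:1→0
  Δ2: s2:0→1, s4:1→0
  Δ3: s6:1→0, s8:1→0
  Δ4: s2:1→0, s5:1→0
  (4Δ to stable)
t=14 Δ0: s2=0 s0=0 clk=0 s3=0 s7=0 s5=0 s1=0 s6=0 s4=0 s8=0
  Δ1: clk:0→1
  Δ2: s0:0→1, s1:0→1
  Δ3: s5:0→1, s4:0→1, s8:0→1
  Δ4: s2:0→1, s6:0→1
  Δ5: s5:1→0
  (5Δ to stable)
t=15 Δ0: s2=1 s0=1 clk=1 s3=0 s7=0 s5=0 s1=1 s6=1 s4=1 s8=1
  Δ1: clk:1→0, s7:0→1
  Δ2: s2:1→0
  (2Δ to stable)

yes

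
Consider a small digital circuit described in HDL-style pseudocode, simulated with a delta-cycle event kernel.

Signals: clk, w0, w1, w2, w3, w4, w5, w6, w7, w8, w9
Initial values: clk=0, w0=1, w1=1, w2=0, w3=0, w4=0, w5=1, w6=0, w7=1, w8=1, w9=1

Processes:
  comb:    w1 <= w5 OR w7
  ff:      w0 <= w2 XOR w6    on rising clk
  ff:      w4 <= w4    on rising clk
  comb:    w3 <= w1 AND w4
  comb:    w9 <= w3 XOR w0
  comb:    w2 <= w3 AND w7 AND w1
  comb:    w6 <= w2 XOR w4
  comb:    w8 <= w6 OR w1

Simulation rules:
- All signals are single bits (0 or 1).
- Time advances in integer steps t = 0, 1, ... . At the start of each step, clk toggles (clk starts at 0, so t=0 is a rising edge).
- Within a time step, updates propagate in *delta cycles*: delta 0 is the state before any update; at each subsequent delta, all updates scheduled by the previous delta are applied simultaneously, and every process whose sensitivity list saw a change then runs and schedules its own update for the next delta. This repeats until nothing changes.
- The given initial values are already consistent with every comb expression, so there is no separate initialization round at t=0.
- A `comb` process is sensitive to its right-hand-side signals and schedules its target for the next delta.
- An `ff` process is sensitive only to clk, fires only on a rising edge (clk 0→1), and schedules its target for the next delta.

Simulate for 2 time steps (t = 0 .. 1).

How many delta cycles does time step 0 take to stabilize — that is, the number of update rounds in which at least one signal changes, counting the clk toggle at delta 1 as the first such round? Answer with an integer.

3

[bits: w9,w8,clk,w4,w3,w6,w5,w7,w0,w1,w2]
t=0: Δ0=11000011110 Δ1=11100011110 Δ2=11100011010 Δ3=01100011010 | 3Δ
t=1: Δ0=01100011010 Δ1=01000011010 | 1Δ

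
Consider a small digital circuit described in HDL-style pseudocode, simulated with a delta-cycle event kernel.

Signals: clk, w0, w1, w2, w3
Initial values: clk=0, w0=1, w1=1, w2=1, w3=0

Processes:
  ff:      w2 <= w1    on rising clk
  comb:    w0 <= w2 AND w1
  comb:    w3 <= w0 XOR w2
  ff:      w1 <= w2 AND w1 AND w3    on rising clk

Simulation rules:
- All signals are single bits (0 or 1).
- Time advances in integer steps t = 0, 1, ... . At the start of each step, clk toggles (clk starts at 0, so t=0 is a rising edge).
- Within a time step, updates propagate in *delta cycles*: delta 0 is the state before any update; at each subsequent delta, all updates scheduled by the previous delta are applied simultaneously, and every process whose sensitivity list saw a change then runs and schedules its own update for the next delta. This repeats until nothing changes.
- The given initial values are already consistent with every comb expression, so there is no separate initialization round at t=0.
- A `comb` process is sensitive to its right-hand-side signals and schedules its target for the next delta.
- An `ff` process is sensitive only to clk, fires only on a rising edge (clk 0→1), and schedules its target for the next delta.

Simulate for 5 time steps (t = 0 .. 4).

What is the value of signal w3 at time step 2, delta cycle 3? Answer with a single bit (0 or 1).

t=0 Δ0: clk=0 w3=0 w1=1 w2=1 w0=1
  Δ1: clk:0→1
  Δ2: w1:1→0
  Δ3: w0:1→0
  Δ4: w3:0→1
  (4Δ to stable)
t=1 Δ0: clk=1 w3=1 w1=0 w2=1 w0=0
  Δ1: clk:1→0
  (1Δ to stable)
t=2 Δ0: clk=0 w3=1 w1=0 w2=1 w0=0
  Δ1: clk:0→1
  Δ2: w2:1→0
  Δ3: w3:1→0
  (3Δ to stable)
t=3 Δ0: clk=1 w3=0 w1=0 w2=0 w0=0
  Δ1: clk:1→0
  (1Δ to stable)
t=4 Δ0: clk=0 w3=0 w1=0 w2=0 w0=0
  Δ1: clk:0→1
  (1Δ to stable)

0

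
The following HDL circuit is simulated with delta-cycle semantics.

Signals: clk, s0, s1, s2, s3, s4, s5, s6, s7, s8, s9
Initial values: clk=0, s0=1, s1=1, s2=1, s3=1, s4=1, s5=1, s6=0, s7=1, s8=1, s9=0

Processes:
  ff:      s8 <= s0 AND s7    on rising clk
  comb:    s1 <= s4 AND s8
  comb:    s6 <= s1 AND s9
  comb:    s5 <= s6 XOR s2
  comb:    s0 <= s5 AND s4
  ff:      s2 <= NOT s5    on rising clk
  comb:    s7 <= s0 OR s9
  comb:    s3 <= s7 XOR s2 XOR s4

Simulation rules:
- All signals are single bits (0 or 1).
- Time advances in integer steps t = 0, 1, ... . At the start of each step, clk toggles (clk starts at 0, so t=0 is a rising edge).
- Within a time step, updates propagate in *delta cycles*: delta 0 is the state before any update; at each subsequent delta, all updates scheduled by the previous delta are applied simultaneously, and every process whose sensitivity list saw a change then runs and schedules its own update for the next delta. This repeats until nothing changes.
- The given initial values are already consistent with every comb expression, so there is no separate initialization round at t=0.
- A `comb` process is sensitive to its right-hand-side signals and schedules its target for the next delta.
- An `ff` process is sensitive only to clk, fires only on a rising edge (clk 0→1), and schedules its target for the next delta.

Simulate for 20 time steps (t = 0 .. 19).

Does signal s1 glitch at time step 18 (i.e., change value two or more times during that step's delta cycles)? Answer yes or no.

no

t0.Δ0 s9=0 s2=1 s4=1 s5=1 s6=0 s7=1 s8=1 s0=1 s1=1 clk=0 s3=1
t0.Δ1 s9=0 s2=1 s4=1 s5=1 s6=0 s7=1 s8=1 s0=1 s1=1 clk=1 s3=1
t0.Δ2 s9=0 s2=0 s4=1 s5=1 s6=0 s7=1 s8=1 s0=1 s1=1 clk=1 s3=1
t0.Δ3 s9=0 s2=0 s4=1 s5=0 s6=0 s7=1 s8=1 s0=1 s1=1 clk=1 s3=0
t0.Δ4 s9=0 s2=0 s4=1 s5=0 s6=0 s7=1 s8=1 s0=0 s1=1 clk=1 s3=0
t0.Δ5 s9=0 s2=0 s4=1 s5=0 s6=0 s7=0 s8=1 s0=0 s1=1 clk=1 s3=0
t0.Δ6 s9=0 s2=0 s4=1 s5=0 s6=0 s7=0 s8=1 s0=0 s1=1 clk=1 s3=1
t1.Δ0 s9=0 s2=0 s4=1 s5=0 s6=0 s7=0 s8=1 s0=0 s1=1 clk=1 s3=1
t1.Δ1 s9=0 s2=0 s4=1 s5=0 s6=0 s7=0 s8=1 s0=0 s1=1 clk=0 s3=1
t2.Δ0 s9=0 s2=0 s4=1 s5=0 s6=0 s7=0 s8=1 s0=0 s1=1 clk=0 s3=1
t2.Δ1 s9=0 s2=0 s4=1 s5=0 s6=0 s7=0 s8=1 s0=0 s1=1 clk=1 s3=1
t2.Δ2 s9=0 s2=1 s4=1 s5=0 s6=0 s7=0 s8=0 s0=0 s1=1 clk=1 s3=1
t2.Δ3 s9=0 s2=1 s4=1 s5=1 s6=0 s7=0 s8=0 s0=0 s1=0 clk=1 s3=0
t2.Δ4 s9=0 s2=1 s4=1 s5=1 s6=0 s7=0 s8=0 s0=1 s1=0 clk=1 s3=0
t2.Δ5 s9=0 s2=1 s4=1 s5=1 s6=0 s7=1 s8=0 s0=1 s1=0 clk=1 s3=0
t2.Δ6 s9=0 s2=1 s4=1 s5=1 s6=0 s7=1 s8=0 s0=1 s1=0 clk=1 s3=1
t3.Δ0 s9=0 s2=1 s4=1 s5=1 s6=0 s7=1 s8=0 s0=1 s1=0 clk=1 s3=1
t3.Δ1 s9=0 s2=1 s4=1 s5=1 s6=0 s7=1 s8=0 s0=1 s1=0 clk=0 s3=1
t4.Δ0 s9=0 s2=1 s4=1 s5=1 s6=0 s7=1 s8=0 s0=1 s1=0 clk=0 s3=1
t4.Δ1 s9=0 s2=1 s4=1 s5=1 s6=0 s7=1 s8=0 s0=1 s1=0 clk=1 s3=1
t4.Δ2 s9=0 s2=0 s4=1 s5=1 s6=0 s7=1 s8=1 s0=1 s1=0 clk=1 s3=1
t4.Δ3 s9=0 s2=0 s4=1 s5=0 s6=0 s7=1 s8=1 s0=1 s1=1 clk=1 s3=0
t4.Δ4 s9=0 s2=0 s4=1 s5=0 s6=0 s7=1 s8=1 s0=0 s1=1 clk=1 s3=0
t4.Δ5 s9=0 s2=0 s4=1 s5=0 s6=0 s7=0 s8=1 s0=0 s1=1 clk=1 s3=0
t4.Δ6 s9=0 s2=0 s4=1 s5=0 s6=0 s7=0 s8=1 s0=0 s1=1 clk=1 s3=1
t5.Δ0 s9=0 s2=0 s4=1 s5=0 s6=0 s7=0 s8=1 s0=0 s1=1 clk=1 s3=1
t5.Δ1 s9=0 s2=0 s4=1 s5=0 s6=0 s7=0 s8=1 s0=0 s1=1 clk=0 s3=1
t6.Δ0 s9=0 s2=0 s4=1 s5=0 s6=0 s7=0 s8=1 s0=0 s1=1 clk=0 s3=1
t6.Δ1 s9=0 s2=0 s4=1 s5=0 s6=0 s7=0 s8=1 s0=0 s1=1 clk=1 s3=1
t6.Δ2 s9=0 s2=1 s4=1 s5=0 s6=0 s7=0 s8=0 s0=0 s1=1 clk=1 s3=1
t6.Δ3 s9=0 s2=1 s4=1 s5=1 s6=0 s7=0 s8=0 s0=0 s1=0 clk=1 s3=0
t6.Δ4 s9=0 s2=1 s4=1 s5=1 s6=0 s7=0 s8=0 s0=1 s1=0 clk=1 s3=0
t6.Δ5 s9=0 s2=1 s4=1 s5=1 s6=0 s7=1 s8=0 s0=1 s1=0 clk=1 s3=0
t6.Δ6 s9=0 s2=1 s4=1 s5=1 s6=0 s7=1 s8=0 s0=1 s1=0 clk=1 s3=1
t7.Δ0 s9=0 s2=1 s4=1 s5=1 s6=0 s7=1 s8=0 s0=1 s1=0 clk=1 s3=1
t7.Δ1 s9=0 s2=1 s4=1 s5=1 s6=0 s7=1 s8=0 s0=1 s1=0 clk=0 s3=1
t8.Δ0 s9=0 s2=1 s4=1 s5=1 s6=0 s7=1 s8=0 s0=1 s1=0 clk=0 s3=1
t8.Δ1 s9=0 s2=1 s4=1 s5=1 s6=0 s7=1 s8=0 s0=1 s1=0 clk=1 s3=1
t8.Δ2 s9=0 s2=0 s4=1 s5=1 s6=0 s7=1 s8=1 s0=1 s1=0 clk=1 s3=1
t8.Δ3 s9=0 s2=0 s4=1 s5=0 s6=0 s7=1 s8=1 s0=1 s1=1 clk=1 s3=0
t8.Δ4 s9=0 s2=0 s4=1 s5=0 s6=0 s7=1 s8=1 s0=0 s1=1 clk=1 s3=0
t8.Δ5 s9=0 s2=0 s4=1 s5=0 s6=0 s7=0 s8=1 s0=0 s1=1 clk=1 s3=0
t8.Δ6 s9=0 s2=0 s4=1 s5=0 s6=0 s7=0 s8=1 s0=0 s1=1 clk=1 s3=1
t9.Δ0 s9=0 s2=0 s4=1 s5=0 s6=0 s7=0 s8=1 s0=0 s1=1 clk=1 s3=1
t9.Δ1 s9=0 s2=0 s4=1 s5=0 s6=0 s7=0 s8=1 s0=0 s1=1 clk=0 s3=1
t10.Δ0 s9=0 s2=0 s4=1 s5=0 s6=0 s7=0 s8=1 s0=0 s1=1 clk=0 s3=1
t10.Δ1 s9=0 s2=0 s4=1 s5=0 s6=0 s7=0 s8=1 s0=0 s1=1 clk=1 s3=1
t10.Δ2 s9=0 s2=1 s4=1 s5=0 s6=0 s7=0 s8=0 s0=0 s1=1 clk=1 s3=1
t10.Δ3 s9=0 s2=1 s4=1 s5=1 s6=0 s7=0 s8=0 s0=0 s1=0 clk=1 s3=0
t10.Δ4 s9=0 s2=1 s4=1 s5=1 s6=0 s7=0 s8=0 s0=1 s1=0 clk=1 s3=0
t10.Δ5 s9=0 s2=1 s4=1 s5=1 s6=0 s7=1 s8=0 s0=1 s1=0 clk=1 s3=0
t10.Δ6 s9=0 s2=1 s4=1 s5=1 s6=0 s7=1 s8=0 s0=1 s1=0 clk=1 s3=1
t11.Δ0 s9=0 s2=1 s4=1 s5=1 s6=0 s7=1 s8=0 s0=1 s1=0 clk=1 s3=1
t11.Δ1 s9=0 s2=1 s4=1 s5=1 s6=0 s7=1 s8=0 s0=1 s1=0 clk=0 s3=1
t12.Δ0 s9=0 s2=1 s4=1 s5=1 s6=0 s7=1 s8=0 s0=1 s1=0 clk=0 s3=1
t12.Δ1 s9=0 s2=1 s4=1 s5=1 s6=0 s7=1 s8=0 s0=1 s1=0 clk=1 s3=1
t12.Δ2 s9=0 s2=0 s4=1 s5=1 s6=0 s7=1 s8=1 s0=1 s1=0 clk=1 s3=1
t12.Δ3 s9=0 s2=0 s4=1 s5=0 s6=0 s7=1 s8=1 s0=1 s1=1 clk=1 s3=0
t12.Δ4 s9=0 s2=0 s4=1 s5=0 s6=0 s7=1 s8=1 s0=0 s1=1 clk=1 s3=0
t12.Δ5 s9=0 s2=0 s4=1 s5=0 s6=0 s7=0 s8=1 s0=0 s1=1 clk=1 s3=0
t12.Δ6 s9=0 s2=0 s4=1 s5=0 s6=0 s7=0 s8=1 s0=0 s1=1 clk=1 s3=1
t13.Δ0 s9=0 s2=0 s4=1 s5=0 s6=0 s7=0 s8=1 s0=0 s1=1 clk=1 s3=1
t13.Δ1 s9=0 s2=0 s4=1 s5=0 s6=0 s7=0 s8=1 s0=0 s1=1 clk=0 s3=1
t14.Δ0 s9=0 s2=0 s4=1 s5=0 s6=0 s7=0 s8=1 s0=0 s1=1 clk=0 s3=1
t14.Δ1 s9=0 s2=0 s4=1 s5=0 s6=0 s7=0 s8=1 s0=0 s1=1 clk=1 s3=1
t14.Δ2 s9=0 s2=1 s4=1 s5=0 s6=0 s7=0 s8=0 s0=0 s1=1 clk=1 s3=1
t14.Δ3 s9=0 s2=1 s4=1 s5=1 s6=0 s7=0 s8=0 s0=0 s1=0 clk=1 s3=0
t14.Δ4 s9=0 s2=1 s4=1 s5=1 s6=0 s7=0 s8=0 s0=1 s1=0 clk=1 s3=0
t14.Δ5 s9=0 s2=1 s4=1 s5=1 s6=0 s7=1 s8=0 s0=1 s1=0 clk=1 s3=0
t14.Δ6 s9=0 s2=1 s4=1 s5=1 s6=0 s7=1 s8=0 s0=1 s1=0 clk=1 s3=1
t15.Δ0 s9=0 s2=1 s4=1 s5=1 s6=0 s7=1 s8=0 s0=1 s1=0 clk=1 s3=1
t15.Δ1 s9=0 s2=1 s4=1 s5=1 s6=0 s7=1 s8=0 s0=1 s1=0 clk=0 s3=1
t16.Δ0 s9=0 s2=1 s4=1 s5=1 s6=0 s7=1 s8=0 s0=1 s1=0 clk=0 s3=1
t16.Δ1 s9=0 s2=1 s4=1 s5=1 s6=0 s7=1 s8=0 s0=1 s1=0 clk=1 s3=1
t16.Δ2 s9=0 s2=0 s4=1 s5=1 s6=0 s7=1 s8=1 s0=1 s1=0 clk=1 s3=1
t16.Δ3 s9=0 s2=0 s4=1 s5=0 s6=0 s7=1 s8=1 s0=1 s1=1 clk=1 s3=0
t16.Δ4 s9=0 s2=0 s4=1 s5=0 s6=0 s7=1 s8=1 s0=0 s1=1 clk=1 s3=0
t16.Δ5 s9=0 s2=0 s4=1 s5=0 s6=0 s7=0 s8=1 s0=0 s1=1 clk=1 s3=0
t16.Δ6 s9=0 s2=0 s4=1 s5=0 s6=0 s7=0 s8=1 s0=0 s1=1 clk=1 s3=1
t17.Δ0 s9=0 s2=0 s4=1 s5=0 s6=0 s7=0 s8=1 s0=0 s1=1 clk=1 s3=1
t17.Δ1 s9=0 s2=0 s4=1 s5=0 s6=0 s7=0 s8=1 s0=0 s1=1 clk=0 s3=1
t18.Δ0 s9=0 s2=0 s4=1 s5=0 s6=0 s7=0 s8=1 s0=0 s1=1 clk=0 s3=1
t18.Δ1 s9=0 s2=0 s4=1 s5=0 s6=0 s7=0 s8=1 s0=0 s1=1 clk=1 s3=1
t18.Δ2 s9=0 s2=1 s4=1 s5=0 s6=0 s7=0 s8=0 s0=0 s1=1 clk=1 s3=1
t18.Δ3 s9=0 s2=1 s4=1 s5=1 s6=0 s7=0 s8=0 s0=0 s1=0 clk=1 s3=0
t18.Δ4 s9=0 s2=1 s4=1 s5=1 s6=0 s7=0 s8=0 s0=1 s1=0 clk=1 s3=0
t18.Δ5 s9=0 s2=1 s4=1 s5=1 s6=0 s7=1 s8=0 s0=1 s1=0 clk=1 s3=0
t18.Δ6 s9=0 s2=1 s4=1 s5=1 s6=0 s7=1 s8=0 s0=1 s1=0 clk=1 s3=1
t19.Δ0 s9=0 s2=1 s4=1 s5=1 s6=0 s7=1 s8=0 s0=1 s1=0 clk=1 s3=1
t19.Δ1 s9=0 s2=1 s4=1 s5=1 s6=0 s7=1 s8=0 s0=1 s1=0 clk=0 s3=1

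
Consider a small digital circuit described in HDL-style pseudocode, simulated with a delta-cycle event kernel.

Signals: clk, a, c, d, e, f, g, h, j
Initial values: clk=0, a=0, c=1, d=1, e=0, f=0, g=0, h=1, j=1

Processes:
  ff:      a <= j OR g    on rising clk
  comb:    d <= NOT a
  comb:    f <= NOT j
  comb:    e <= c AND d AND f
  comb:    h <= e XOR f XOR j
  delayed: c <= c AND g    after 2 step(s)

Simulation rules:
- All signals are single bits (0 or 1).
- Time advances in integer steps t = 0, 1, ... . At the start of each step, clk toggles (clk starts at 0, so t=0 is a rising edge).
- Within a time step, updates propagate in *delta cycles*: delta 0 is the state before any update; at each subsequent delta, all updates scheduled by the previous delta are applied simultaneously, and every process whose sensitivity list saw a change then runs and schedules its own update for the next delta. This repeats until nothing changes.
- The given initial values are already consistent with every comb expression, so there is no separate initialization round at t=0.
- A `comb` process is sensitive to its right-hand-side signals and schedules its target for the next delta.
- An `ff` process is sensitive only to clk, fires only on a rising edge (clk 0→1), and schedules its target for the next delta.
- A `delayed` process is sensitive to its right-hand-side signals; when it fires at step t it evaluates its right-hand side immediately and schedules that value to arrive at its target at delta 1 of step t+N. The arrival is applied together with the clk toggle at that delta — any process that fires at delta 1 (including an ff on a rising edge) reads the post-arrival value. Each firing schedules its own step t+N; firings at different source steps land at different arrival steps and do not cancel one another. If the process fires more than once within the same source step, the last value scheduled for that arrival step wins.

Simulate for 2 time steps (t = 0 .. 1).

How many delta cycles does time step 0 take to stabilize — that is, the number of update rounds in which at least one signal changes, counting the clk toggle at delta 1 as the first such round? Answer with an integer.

t=0 Δ0: g=0 c=1 e=0 j=1 d=1 f=0 a=0 h=1 clk=0
  Δ1: clk:0→1
  Δ2: a:0→1
  Δ3: d:1→0
  (3Δ to stable)
t=1 Δ0: g=0 c=1 e=0 j=1 d=0 f=0 a=1 h=1 clk=1
  Δ1: clk:1→0
  (1Δ to stable)

3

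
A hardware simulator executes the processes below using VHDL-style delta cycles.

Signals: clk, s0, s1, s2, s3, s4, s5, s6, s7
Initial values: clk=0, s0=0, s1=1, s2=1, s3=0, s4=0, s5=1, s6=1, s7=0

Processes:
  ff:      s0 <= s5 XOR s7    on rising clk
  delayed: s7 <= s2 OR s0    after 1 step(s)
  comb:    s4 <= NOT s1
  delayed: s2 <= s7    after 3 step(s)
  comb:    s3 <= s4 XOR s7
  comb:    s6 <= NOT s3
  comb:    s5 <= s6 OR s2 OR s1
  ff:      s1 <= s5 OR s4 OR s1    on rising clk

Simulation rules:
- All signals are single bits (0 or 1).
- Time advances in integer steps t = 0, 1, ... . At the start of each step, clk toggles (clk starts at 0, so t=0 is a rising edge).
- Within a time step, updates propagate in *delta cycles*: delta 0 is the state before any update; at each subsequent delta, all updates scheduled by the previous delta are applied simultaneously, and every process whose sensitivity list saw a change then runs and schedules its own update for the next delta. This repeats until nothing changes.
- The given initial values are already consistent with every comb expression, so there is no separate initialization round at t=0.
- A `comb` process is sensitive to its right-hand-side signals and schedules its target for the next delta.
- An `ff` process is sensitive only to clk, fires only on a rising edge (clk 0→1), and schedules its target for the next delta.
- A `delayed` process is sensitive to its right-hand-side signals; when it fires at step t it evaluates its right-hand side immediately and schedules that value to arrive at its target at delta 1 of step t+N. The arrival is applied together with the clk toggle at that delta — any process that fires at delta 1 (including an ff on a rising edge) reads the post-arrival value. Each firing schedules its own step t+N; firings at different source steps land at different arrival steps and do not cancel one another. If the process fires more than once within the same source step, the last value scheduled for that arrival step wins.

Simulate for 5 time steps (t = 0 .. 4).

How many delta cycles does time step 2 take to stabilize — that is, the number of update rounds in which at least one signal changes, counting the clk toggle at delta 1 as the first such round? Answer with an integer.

t0.Δ0 clk=0 s3=0 s7=0 s6=1 s0=0 s2=1 s5=1 s4=0 s1=1
t0.Δ1 clk=1 s3=0 s7=0 s6=1 s0=0 s2=1 s5=1 s4=0 s1=1
t0.Δ2 clk=1 s3=0 s7=0 s6=1 s0=1 s2=1 s5=1 s4=0 s1=1
t1.Δ0 clk=1 s3=0 s7=0 s6=1 s0=1 s2=1 s5=1 s4=0 s1=1
t1.Δ1 clk=0 s3=0 s7=1 s6=1 s0=1 s2=1 s5=1 s4=0 s1=1
t1.Δ2 clk=0 s3=1 s7=1 s6=1 s0=1 s2=1 s5=1 s4=0 s1=1
t1.Δ3 clk=0 s3=1 s7=1 s6=0 s0=1 s2=1 s5=1 s4=0 s1=1
t2.Δ0 clk=0 s3=1 s7=1 s6=0 s0=1 s2=1 s5=1 s4=0 s1=1
t2.Δ1 clk=1 s3=1 s7=1 s6=0 s0=1 s2=1 s5=1 s4=0 s1=1
t2.Δ2 clk=1 s3=1 s7=1 s6=0 s0=0 s2=1 s5=1 s4=0 s1=1
t3.Δ0 clk=1 s3=1 s7=1 s6=0 s0=0 s2=1 s5=1 s4=0 s1=1
t3.Δ1 clk=0 s3=1 s7=1 s6=0 s0=0 s2=1 s5=1 s4=0 s1=1
t4.Δ0 clk=0 s3=1 s7=1 s6=0 s0=0 s2=1 s5=1 s4=0 s1=1
t4.Δ1 clk=1 s3=1 s7=1 s6=0 s0=0 s2=1 s5=1 s4=0 s1=1

2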